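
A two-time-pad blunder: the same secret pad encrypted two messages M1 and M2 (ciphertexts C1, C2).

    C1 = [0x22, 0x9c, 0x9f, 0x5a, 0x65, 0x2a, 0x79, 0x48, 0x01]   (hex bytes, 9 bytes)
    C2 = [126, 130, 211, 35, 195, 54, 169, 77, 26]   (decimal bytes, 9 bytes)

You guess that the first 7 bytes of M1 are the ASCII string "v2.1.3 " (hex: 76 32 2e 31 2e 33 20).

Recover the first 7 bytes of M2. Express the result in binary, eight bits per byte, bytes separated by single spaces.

First, C1 ⊕ C2 = (M1 ⊕ K) ⊕ (M2 ⊕ K) = M1 ⊕ M2, so the key drops out. Then M2 = (M1 ⊕ M2) ⊕ M1 over the first 7 bytes.
byte 0: (22 xor 7e) xor 76 = 5c xor 76 = 2a
byte 1: (9c xor 82) xor 32 = 1e xor 32 = 2c
byte 2: (9f xor d3) xor 2e = 4c xor 2e = 62
byte 3: (5a xor 23) xor 31 = 79 xor 31 = 48
byte 4: (65 xor c3) xor 2e = a6 xor 2e = 88
byte 5: (2a xor 36) xor 33 = 1c xor 33 = 2f
byte 6: (79 xor a9) xor 20 = d0 xor 20 = f0

00101010 00101100 01100010 01001000 10001000 00101111 11110000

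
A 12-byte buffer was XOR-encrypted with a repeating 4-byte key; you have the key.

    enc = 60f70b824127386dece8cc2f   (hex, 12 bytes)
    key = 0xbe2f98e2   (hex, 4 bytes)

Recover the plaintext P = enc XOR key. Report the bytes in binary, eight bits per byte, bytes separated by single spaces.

The 4-byte key repeats, so the effective keystream is be 2f 98 e2 be 2f 98 e2 be 2f 98 e2.
byte 0: 01100000 ⊕ 10111110 = 11011110
byte 1: 11110111 ⊕ 00101111 = 11011000
byte 2: 00001011 ⊕ 10011000 = 10010011
byte 3: 10000010 ⊕ 11100010 = 01100000
byte 4: 01000001 ⊕ 10111110 = 11111111
byte 5: 00100111 ⊕ 00101111 = 00001000
byte 6: 00111000 ⊕ 10011000 = 10100000
byte 7: 01101101 ⊕ 11100010 = 10001111
byte 8: 11101100 ⊕ 10111110 = 01010010
byte 9: 11101000 ⊕ 00101111 = 11000111
byte 10: 11001100 ⊕ 10011000 = 01010100
byte 11: 00101111 ⊕ 11100010 = 11001101

11011110 11011000 10010011 01100000 11111111 00001000 10100000 10001111 01010010 11000111 01010100 11001101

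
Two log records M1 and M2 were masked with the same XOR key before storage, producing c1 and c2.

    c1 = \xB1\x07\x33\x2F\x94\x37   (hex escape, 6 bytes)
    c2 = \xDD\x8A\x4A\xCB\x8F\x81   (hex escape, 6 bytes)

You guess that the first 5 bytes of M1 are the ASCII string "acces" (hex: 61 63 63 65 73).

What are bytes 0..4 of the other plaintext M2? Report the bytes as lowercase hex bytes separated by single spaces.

First, c1 ⊕ c2 = (M1 ⊕ K) ⊕ (M2 ⊕ K) = M1 ⊕ M2, so the key drops out. Then M2 = (M1 ⊕ M2) ⊕ M1 over the first 5 bytes.
byte 0: (b1 XOR dd) XOR 61 = 6c XOR 61 = 0d
byte 1: (07 XOR 8a) XOR 63 = 8d XOR 63 = ee
byte 2: (33 XOR 4a) XOR 63 = 79 XOR 63 = 1a
byte 3: (2f XOR cb) XOR 65 = e4 XOR 65 = 81
byte 4: (94 XOR 8f) XOR 73 = 1b XOR 73 = 68

0d ee 1a 81 68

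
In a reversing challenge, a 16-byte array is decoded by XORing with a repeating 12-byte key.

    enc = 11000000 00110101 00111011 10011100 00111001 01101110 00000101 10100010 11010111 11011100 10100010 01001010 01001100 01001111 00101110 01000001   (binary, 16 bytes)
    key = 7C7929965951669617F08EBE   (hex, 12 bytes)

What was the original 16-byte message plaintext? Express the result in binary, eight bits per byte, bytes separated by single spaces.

10111100 01001100 00010010 00001010 01100000 00111111 01100011 00110100 11000000 00101100 00101100 11110100 00110000 00110110 00000111 11010111

The 12-byte key repeats, so the effective keystream is 7c 79 29 96 59 51 66 96 17 f0 8e be 7c 79 29 96.
byte 0: 192 ^ 124 = 188
byte 1:  53 ^ 121 =  76
byte 2:  59 ^  41 =  18
byte 3: 156 ^ 150 =  10
byte 4:  57 ^  89 =  96
byte 5: 110 ^  81 =  63
byte 6:   5 ^ 102 =  99
byte 7: 162 ^ 150 =  52
byte 8: 215 ^  23 = 192
byte 9: 220 ^ 240 =  44
byte 10: 162 ^ 142 =  44
byte 11:  74 ^ 190 = 244
byte 12:  76 ^ 124 =  48
byte 13:  79 ^ 121 =  54
byte 14:  46 ^  41 =   7
byte 15:  65 ^ 150 = 215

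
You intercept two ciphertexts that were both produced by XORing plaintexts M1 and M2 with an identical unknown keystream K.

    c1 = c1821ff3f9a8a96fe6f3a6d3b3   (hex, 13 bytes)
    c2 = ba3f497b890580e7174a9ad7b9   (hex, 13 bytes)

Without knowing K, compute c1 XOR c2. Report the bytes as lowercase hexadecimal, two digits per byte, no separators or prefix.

c1 ⊕ c2 = (M1 ⊕ K) ⊕ (M2 ⊕ K) = M1 ⊕ M2 — the shared key cancels under XOR.
byte 0: 11000001 XOR 10111010 = 01111011
byte 1: 10000010 XOR 00111111 = 10111101
byte 2: 00011111 XOR 01001001 = 01010110
byte 3: 11110011 XOR 01111011 = 10001000
byte 4: 11111001 XOR 10001001 = 01110000
byte 5: 10101000 XOR 00000101 = 10101101
byte 6: 10101001 XOR 10000000 = 00101001
byte 7: 01101111 XOR 11100111 = 10001000
byte 8: 11100110 XOR 00010111 = 11110001
byte 9: 11110011 XOR 01001010 = 10111001
byte 10: 10100110 XOR 10011010 = 00111100
byte 11: 11010011 XOR 11010111 = 00000100
byte 12: 10110011 XOR 10111001 = 00001010

7bbd568870ad2988f1b93c040a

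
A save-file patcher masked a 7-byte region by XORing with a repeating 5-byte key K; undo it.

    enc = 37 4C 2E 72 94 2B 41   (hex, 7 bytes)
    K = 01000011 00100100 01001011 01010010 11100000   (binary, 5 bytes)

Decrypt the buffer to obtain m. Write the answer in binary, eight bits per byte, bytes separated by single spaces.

The 5-byte key repeats, so the effective keystream is 43 24 4b 52 e0 43 24.
byte 0: 00110111 ⊕ 01000011 = 01110100
byte 1: 01001100 ⊕ 00100100 = 01101000
byte 2: 00101110 ⊕ 01001011 = 01100101
byte 3: 01110010 ⊕ 01010010 = 00100000
byte 4: 10010100 ⊕ 11100000 = 01110100
byte 5: 00101011 ⊕ 01000011 = 01101000
byte 6: 01000001 ⊕ 00100100 = 01100101

01110100 01101000 01100101 00100000 01110100 01101000 01100101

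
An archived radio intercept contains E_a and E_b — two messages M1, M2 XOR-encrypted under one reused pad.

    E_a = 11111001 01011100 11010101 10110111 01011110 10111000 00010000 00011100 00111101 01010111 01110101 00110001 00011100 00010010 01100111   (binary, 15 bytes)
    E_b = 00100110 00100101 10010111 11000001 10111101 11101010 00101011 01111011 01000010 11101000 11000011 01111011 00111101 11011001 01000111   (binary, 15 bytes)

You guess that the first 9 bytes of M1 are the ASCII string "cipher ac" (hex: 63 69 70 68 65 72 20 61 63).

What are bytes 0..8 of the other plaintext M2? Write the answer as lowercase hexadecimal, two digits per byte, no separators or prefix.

bc10321e86201b061c

First, E_a ⊕ E_b = (M1 ⊕ K) ⊕ (M2 ⊕ K) = M1 ⊕ M2, so the key drops out. Then M2 = (M1 ⊕ M2) ⊕ M1 over the first 9 bytes.
byte 0: (f9 ⊕ 26) ⊕ 63 = df ⊕ 63 = bc
byte 1: (5c ⊕ 25) ⊕ 69 = 79 ⊕ 69 = 10
byte 2: (d5 ⊕ 97) ⊕ 70 = 42 ⊕ 70 = 32
byte 3: (b7 ⊕ c1) ⊕ 68 = 76 ⊕ 68 = 1e
byte 4: (5e ⊕ bd) ⊕ 65 = e3 ⊕ 65 = 86
byte 5: (b8 ⊕ ea) ⊕ 72 = 52 ⊕ 72 = 20
byte 6: (10 ⊕ 2b) ⊕ 20 = 3b ⊕ 20 = 1b
byte 7: (1c ⊕ 7b) ⊕ 61 = 67 ⊕ 61 = 06
byte 8: (3d ⊕ 42) ⊕ 63 = 7f ⊕ 63 = 1c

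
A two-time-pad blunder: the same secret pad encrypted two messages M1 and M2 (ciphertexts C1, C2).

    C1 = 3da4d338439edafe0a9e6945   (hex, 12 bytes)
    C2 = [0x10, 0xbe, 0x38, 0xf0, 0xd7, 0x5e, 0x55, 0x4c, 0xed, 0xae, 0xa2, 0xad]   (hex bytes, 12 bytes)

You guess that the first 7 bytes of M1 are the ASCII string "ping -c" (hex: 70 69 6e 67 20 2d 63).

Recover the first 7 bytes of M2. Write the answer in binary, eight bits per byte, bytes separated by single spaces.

01011101 01110011 10000101 10101111 10110100 11101101 11101100

First, C1 ⊕ C2 = (M1 ⊕ K) ⊕ (M2 ⊕ K) = M1 ⊕ M2, so the key drops out. Then M2 = (M1 ⊕ M2) ⊕ M1 over the first 7 bytes.
byte 0: (3d xor 10) xor 70 = 2d xor 70 = 5d
byte 1: (a4 xor be) xor 69 = 1a xor 69 = 73
byte 2: (d3 xor 38) xor 6e = eb xor 6e = 85
byte 3: (38 xor f0) xor 67 = c8 xor 67 = af
byte 4: (43 xor d7) xor 20 = 94 xor 20 = b4
byte 5: (9e xor 5e) xor 2d = c0 xor 2d = ed
byte 6: (da xor 55) xor 63 = 8f xor 63 = ec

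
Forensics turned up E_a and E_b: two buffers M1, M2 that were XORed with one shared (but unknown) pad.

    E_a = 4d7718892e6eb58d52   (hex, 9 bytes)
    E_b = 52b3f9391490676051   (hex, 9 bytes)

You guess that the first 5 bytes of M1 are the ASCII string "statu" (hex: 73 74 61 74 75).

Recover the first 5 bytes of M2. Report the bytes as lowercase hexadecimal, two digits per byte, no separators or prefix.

6cb080c44f

First, E_a ⊕ E_b = (M1 ⊕ K) ⊕ (M2 ⊕ K) = M1 ⊕ M2, so the key drops out. Then M2 = (M1 ⊕ M2) ⊕ M1 over the first 5 bytes.
byte 0: (4d xor 52) xor 73 = 1f xor 73 = 6c
byte 1: (77 xor b3) xor 74 = c4 xor 74 = b0
byte 2: (18 xor f9) xor 61 = e1 xor 61 = 80
byte 3: (89 xor 39) xor 74 = b0 xor 74 = c4
byte 4: (2e xor 14) xor 75 = 3a xor 75 = 4f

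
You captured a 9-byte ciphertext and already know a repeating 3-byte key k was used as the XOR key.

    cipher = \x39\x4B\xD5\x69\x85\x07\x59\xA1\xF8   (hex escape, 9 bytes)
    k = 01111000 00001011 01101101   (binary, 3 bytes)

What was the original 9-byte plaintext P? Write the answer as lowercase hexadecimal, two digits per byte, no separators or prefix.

4140b8118e6a21aa95

The 3-byte key repeats, so the effective keystream is 78 0b 6d 78 0b 6d 78 0b 6d.
byte 0: 39 XOR 78 = 41
byte 1: 4b XOR 0b = 40
byte 2: d5 XOR 6d = b8
byte 3: 69 XOR 78 = 11
byte 4: 85 XOR 0b = 8e
byte 5: 07 XOR 6d = 6a
byte 6: 59 XOR 78 = 21
byte 7: a1 XOR 0b = aa
byte 8: f8 XOR 6d = 95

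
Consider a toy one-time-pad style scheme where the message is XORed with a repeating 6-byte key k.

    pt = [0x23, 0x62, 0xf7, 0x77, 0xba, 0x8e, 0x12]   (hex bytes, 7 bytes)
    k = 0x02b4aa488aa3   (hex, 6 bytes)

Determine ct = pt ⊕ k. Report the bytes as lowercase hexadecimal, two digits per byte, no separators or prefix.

21d65d3f302d10

The 6-byte key repeats, so the effective keystream is 02 b4 aa 48 8a a3 02.
byte 0: 23 xor 02 = 21
byte 1: 62 xor b4 = d6
byte 2: f7 xor aa = 5d
byte 3: 77 xor 48 = 3f
byte 4: ba xor 8a = 30
byte 5: 8e xor a3 = 2d
byte 6: 12 xor 02 = 10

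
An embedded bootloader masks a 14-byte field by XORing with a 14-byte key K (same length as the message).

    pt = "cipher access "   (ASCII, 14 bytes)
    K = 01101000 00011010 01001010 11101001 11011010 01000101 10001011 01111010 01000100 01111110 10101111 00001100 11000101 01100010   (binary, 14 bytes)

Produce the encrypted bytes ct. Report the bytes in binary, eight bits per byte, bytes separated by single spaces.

00001011 01110011 00111010 10000001 10111111 00110111 10101011 00011011 00100111 00011101 11001010 01111111 10110110 01000010

XOR is its own inverse, so applying the key byte-wise gives the result directly.
byte 0: 01100011 XOR 01101000 = 00001011
byte 1: 01101001 XOR 00011010 = 01110011
byte 2: 01110000 XOR 01001010 = 00111010
byte 3: 01101000 XOR 11101001 = 10000001
byte 4: 01100101 XOR 11011010 = 10111111
byte 5: 01110010 XOR 01000101 = 00110111
byte 6: 00100000 XOR 10001011 = 10101011
byte 7: 01100001 XOR 01111010 = 00011011
byte 8: 01100011 XOR 01000100 = 00100111
byte 9: 01100011 XOR 01111110 = 00011101
byte 10: 01100101 XOR 10101111 = 11001010
byte 11: 01110011 XOR 00001100 = 01111111
byte 12: 01110011 XOR 11000101 = 10110110
byte 13: 00100000 XOR 01100010 = 01000010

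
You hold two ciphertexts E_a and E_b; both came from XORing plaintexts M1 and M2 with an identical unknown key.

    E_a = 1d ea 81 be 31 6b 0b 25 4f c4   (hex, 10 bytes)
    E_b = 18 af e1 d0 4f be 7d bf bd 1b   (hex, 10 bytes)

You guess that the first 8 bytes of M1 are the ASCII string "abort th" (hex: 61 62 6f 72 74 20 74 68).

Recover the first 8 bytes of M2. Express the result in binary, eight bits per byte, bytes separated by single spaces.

01100100 00100111 00001111 00011100 00001010 11110101 00000010 11110010

First, E_a ⊕ E_b = (M1 ⊕ K) ⊕ (M2 ⊕ K) = M1 ⊕ M2, so the key drops out. Then M2 = (M1 ⊕ M2) ⊕ M1 over the first 8 bytes.
byte 0: (1d ⊕ 18) ⊕ 61 = 05 ⊕ 61 = 64
byte 1: (ea ⊕ af) ⊕ 62 = 45 ⊕ 62 = 27
byte 2: (81 ⊕ e1) ⊕ 6f = 60 ⊕ 6f = 0f
byte 3: (be ⊕ d0) ⊕ 72 = 6e ⊕ 72 = 1c
byte 4: (31 ⊕ 4f) ⊕ 74 = 7e ⊕ 74 = 0a
byte 5: (6b ⊕ be) ⊕ 20 = d5 ⊕ 20 = f5
byte 6: (0b ⊕ 7d) ⊕ 74 = 76 ⊕ 74 = 02
byte 7: (25 ⊕ bf) ⊕ 68 = 9a ⊕ 68 = f2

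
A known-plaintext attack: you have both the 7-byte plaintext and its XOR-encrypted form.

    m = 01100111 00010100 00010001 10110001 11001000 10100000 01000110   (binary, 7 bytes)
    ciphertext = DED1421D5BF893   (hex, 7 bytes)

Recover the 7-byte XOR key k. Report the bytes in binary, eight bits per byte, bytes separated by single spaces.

Since ciphertext = m ⊕ k, XORing both sides with m gives k = m ⊕ ciphertext.
67 ⊕ de = b9
14 ⊕ d1 = c5
11 ⊕ 42 = 53
b1 ⊕ 1d = ac
c8 ⊕ 5b = 93
a0 ⊕ f8 = 58
46 ⊕ 93 = d5

10111001 11000101 01010011 10101100 10010011 01011000 11010101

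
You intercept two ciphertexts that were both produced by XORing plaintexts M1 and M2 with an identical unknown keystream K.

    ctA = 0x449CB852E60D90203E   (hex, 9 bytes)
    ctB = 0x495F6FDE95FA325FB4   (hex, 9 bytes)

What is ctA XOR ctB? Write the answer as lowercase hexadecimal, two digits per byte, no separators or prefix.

0dc3d78c73f7a27f8a

ctA ⊕ ctB = (M1 ⊕ K) ⊕ (M2 ⊕ K) = M1 ⊕ M2 — the shared key cancels under XOR.
byte 0:  68 xor  73 =  13
byte 1: 156 xor  95 = 195
byte 2: 184 xor 111 = 215
byte 3:  82 xor 222 = 140
byte 4: 230 xor 149 = 115
byte 5:  13 xor 250 = 247
byte 6: 144 xor  50 = 162
byte 7:  32 xor  95 = 127
byte 8:  62 xor 180 = 138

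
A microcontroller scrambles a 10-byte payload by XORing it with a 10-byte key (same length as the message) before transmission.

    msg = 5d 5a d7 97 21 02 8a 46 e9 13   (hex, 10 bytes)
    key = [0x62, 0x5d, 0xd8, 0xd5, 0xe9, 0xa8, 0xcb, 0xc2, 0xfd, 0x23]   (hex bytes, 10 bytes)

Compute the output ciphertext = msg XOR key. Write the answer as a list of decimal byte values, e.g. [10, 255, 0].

byte 0: 5d ^ 62 = 3f
byte 1: 5a ^ 5d = 07
byte 2: d7 ^ d8 = 0f
byte 3: 97 ^ d5 = 42
byte 4: 21 ^ e9 = c8
byte 5: 02 ^ a8 = aa
byte 6: 8a ^ cb = 41
byte 7: 46 ^ c2 = 84
byte 8: e9 ^ fd = 14
byte 9: 13 ^ 23 = 30

[63, 7, 15, 66, 200, 170, 65, 132, 20, 48]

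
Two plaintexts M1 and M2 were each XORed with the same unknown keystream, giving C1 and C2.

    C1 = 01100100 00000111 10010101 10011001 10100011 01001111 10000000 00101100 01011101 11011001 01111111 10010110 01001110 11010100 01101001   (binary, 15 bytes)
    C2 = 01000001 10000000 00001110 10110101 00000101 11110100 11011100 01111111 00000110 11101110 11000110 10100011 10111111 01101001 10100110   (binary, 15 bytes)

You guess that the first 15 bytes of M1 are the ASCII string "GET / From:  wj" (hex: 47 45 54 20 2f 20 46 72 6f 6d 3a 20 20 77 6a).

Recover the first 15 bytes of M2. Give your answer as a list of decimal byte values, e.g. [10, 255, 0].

[98, 194, 207, 12, 137, 155, 26, 33, 52, 90, 131, 21, 209, 202, 165]

First, C1 ⊕ C2 = (M1 ⊕ K) ⊕ (M2 ⊕ K) = M1 ⊕ M2, so the key drops out. Then M2 = (M1 ⊕ M2) ⊕ M1 over the first 15 bytes.
byte 0: (64 ⊕ 41) ⊕ 47 = 25 ⊕ 47 = 62
byte 1: (07 ⊕ 80) ⊕ 45 = 87 ⊕ 45 = c2
byte 2: (95 ⊕ 0e) ⊕ 54 = 9b ⊕ 54 = cf
byte 3: (99 ⊕ b5) ⊕ 20 = 2c ⊕ 20 = 0c
byte 4: (a3 ⊕ 05) ⊕ 2f = a6 ⊕ 2f = 89
byte 5: (4f ⊕ f4) ⊕ 20 = bb ⊕ 20 = 9b
byte 6: (80 ⊕ dc) ⊕ 46 = 5c ⊕ 46 = 1a
byte 7: (2c ⊕ 7f) ⊕ 72 = 53 ⊕ 72 = 21
byte 8: (5d ⊕ 06) ⊕ 6f = 5b ⊕ 6f = 34
byte 9: (d9 ⊕ ee) ⊕ 6d = 37 ⊕ 6d = 5a
byte 10: (7f ⊕ c6) ⊕ 3a = b9 ⊕ 3a = 83
byte 11: (96 ⊕ a3) ⊕ 20 = 35 ⊕ 20 = 15
byte 12: (4e ⊕ bf) ⊕ 20 = f1 ⊕ 20 = d1
byte 13: (d4 ⊕ 69) ⊕ 77 = bd ⊕ 77 = ca
byte 14: (69 ⊕ a6) ⊕ 6a = cf ⊕ 6a = a5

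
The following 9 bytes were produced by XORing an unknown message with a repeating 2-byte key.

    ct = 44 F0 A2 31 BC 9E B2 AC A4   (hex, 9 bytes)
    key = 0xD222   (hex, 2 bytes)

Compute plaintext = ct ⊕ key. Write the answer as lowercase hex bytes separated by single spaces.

96 d2 70 13 6e bc 60 8e 76

The 2-byte key repeats, so the effective keystream is d2 22 d2 22 d2 22 d2 22 d2.
byte 0:  68 xor 210 = 150
byte 1: 240 xor  34 = 210
byte 2: 162 xor 210 = 112
byte 3:  49 xor  34 =  19
byte 4: 188 xor 210 = 110
byte 5: 158 xor  34 = 188
byte 6: 178 xor 210 =  96
byte 7: 172 xor  34 = 142
byte 8: 164 xor 210 = 118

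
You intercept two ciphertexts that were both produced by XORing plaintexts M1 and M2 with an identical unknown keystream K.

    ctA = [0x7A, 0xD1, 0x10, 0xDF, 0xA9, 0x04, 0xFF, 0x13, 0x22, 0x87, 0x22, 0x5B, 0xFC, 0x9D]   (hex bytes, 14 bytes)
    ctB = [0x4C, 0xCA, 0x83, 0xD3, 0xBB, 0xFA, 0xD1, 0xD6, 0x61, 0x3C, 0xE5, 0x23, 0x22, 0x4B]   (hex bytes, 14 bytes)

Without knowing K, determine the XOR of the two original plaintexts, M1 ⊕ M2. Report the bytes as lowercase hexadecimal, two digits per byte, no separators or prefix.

ctA ⊕ ctB = (M1 ⊕ K) ⊕ (M2 ⊕ K) = M1 ⊕ M2 — the shared key cancels under XOR.
01111010 ^ 01001100 = 00110110
11010001 ^ 11001010 = 00011011
00010000 ^ 10000011 = 10010011
11011111 ^ 11010011 = 00001100
10101001 ^ 10111011 = 00010010
00000100 ^ 11111010 = 11111110
11111111 ^ 11010001 = 00101110
00010011 ^ 11010110 = 11000101
00100010 ^ 01100001 = 01000011
10000111 ^ 00111100 = 10111011
00100010 ^ 11100101 = 11000111
01011011 ^ 00100011 = 01111000
11111100 ^ 00100010 = 11011110
10011101 ^ 01001011 = 11010110

361b930c12fe2ec543bbc778ded6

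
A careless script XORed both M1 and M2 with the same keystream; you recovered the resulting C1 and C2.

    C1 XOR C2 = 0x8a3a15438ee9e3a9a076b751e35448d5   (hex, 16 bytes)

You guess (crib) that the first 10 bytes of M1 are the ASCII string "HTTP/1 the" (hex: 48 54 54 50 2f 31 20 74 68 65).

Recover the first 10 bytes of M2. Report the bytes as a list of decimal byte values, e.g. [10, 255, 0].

Since C1 ⊕ C2 = M1 ⊕ M2, XORing with the guessed M1 bytes yields the corresponding M2 bytes: M2 = (C1 ⊕ C2) ⊕ M1.
byte 0: 8a ⊕ 48 = c2
byte 1: 3a ⊕ 54 = 6e
byte 2: 15 ⊕ 54 = 41
byte 3: 43 ⊕ 50 = 13
byte 4: 8e ⊕ 2f = a1
byte 5: e9 ⊕ 31 = d8
byte 6: e3 ⊕ 20 = c3
byte 7: a9 ⊕ 74 = dd
byte 8: a0 ⊕ 68 = c8
byte 9: 76 ⊕ 65 = 13

[194, 110, 65, 19, 161, 216, 195, 221, 200, 19]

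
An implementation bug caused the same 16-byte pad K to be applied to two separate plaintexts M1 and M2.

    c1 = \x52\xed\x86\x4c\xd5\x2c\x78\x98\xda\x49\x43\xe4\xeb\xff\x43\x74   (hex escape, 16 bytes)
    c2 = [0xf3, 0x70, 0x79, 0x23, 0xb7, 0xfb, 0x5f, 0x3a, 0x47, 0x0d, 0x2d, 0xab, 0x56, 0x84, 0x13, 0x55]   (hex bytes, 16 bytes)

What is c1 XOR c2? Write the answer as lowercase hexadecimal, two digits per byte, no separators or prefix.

a19dff6f62d727a29d446e4fbd7b5021

c1 ⊕ c2 = (M1 ⊕ K) ⊕ (M2 ⊕ K) = M1 ⊕ M2 — the shared key cancels under XOR.
52 ⊕ f3 = a1
ed ⊕ 70 = 9d
86 ⊕ 79 = ff
4c ⊕ 23 = 6f
d5 ⊕ b7 = 62
2c ⊕ fb = d7
78 ⊕ 5f = 27
98 ⊕ 3a = a2
da ⊕ 47 = 9d
49 ⊕ 0d = 44
43 ⊕ 2d = 6e
e4 ⊕ ab = 4f
eb ⊕ 56 = bd
ff ⊕ 84 = 7b
43 ⊕ 13 = 50
74 ⊕ 55 = 21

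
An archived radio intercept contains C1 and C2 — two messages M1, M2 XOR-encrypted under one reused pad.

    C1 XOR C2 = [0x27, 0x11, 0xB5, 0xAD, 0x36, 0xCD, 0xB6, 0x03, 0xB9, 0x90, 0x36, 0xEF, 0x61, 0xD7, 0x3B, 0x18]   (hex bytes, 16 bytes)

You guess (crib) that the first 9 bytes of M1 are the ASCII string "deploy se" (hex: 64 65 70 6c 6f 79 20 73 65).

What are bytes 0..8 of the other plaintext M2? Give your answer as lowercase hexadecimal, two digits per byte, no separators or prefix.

4374c5c159b49670dc

Since C1 ⊕ C2 = M1 ⊕ M2, XORing with the guessed M1 bytes yields the corresponding M2 bytes: M2 = (C1 ⊕ C2) ⊕ M1.
27 xor 64 = 43
11 xor 65 = 74
b5 xor 70 = c5
ad xor 6c = c1
36 xor 6f = 59
cd xor 79 = b4
b6 xor 20 = 96
03 xor 73 = 70
b9 xor 65 = dc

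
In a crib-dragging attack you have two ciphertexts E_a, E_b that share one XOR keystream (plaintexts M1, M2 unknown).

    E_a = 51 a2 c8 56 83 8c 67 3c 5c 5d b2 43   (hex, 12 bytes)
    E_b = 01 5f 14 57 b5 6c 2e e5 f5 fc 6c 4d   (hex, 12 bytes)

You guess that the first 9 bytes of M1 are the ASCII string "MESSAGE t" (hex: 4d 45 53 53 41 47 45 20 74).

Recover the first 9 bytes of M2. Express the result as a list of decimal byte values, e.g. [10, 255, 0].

[29, 184, 143, 82, 119, 167, 12, 249, 221]

First, E_a ⊕ E_b = (M1 ⊕ K) ⊕ (M2 ⊕ K) = M1 ⊕ M2, so the key drops out. Then M2 = (M1 ⊕ M2) ⊕ M1 over the first 9 bytes.
byte 0: (51 ^ 01) ^ 4d = 50 ^ 4d = 1d
byte 1: (a2 ^ 5f) ^ 45 = fd ^ 45 = b8
byte 2: (c8 ^ 14) ^ 53 = dc ^ 53 = 8f
byte 3: (56 ^ 57) ^ 53 = 01 ^ 53 = 52
byte 4: (83 ^ b5) ^ 41 = 36 ^ 41 = 77
byte 5: (8c ^ 6c) ^ 47 = e0 ^ 47 = a7
byte 6: (67 ^ 2e) ^ 45 = 49 ^ 45 = 0c
byte 7: (3c ^ e5) ^ 20 = d9 ^ 20 = f9
byte 8: (5c ^ f5) ^ 74 = a9 ^ 74 = dd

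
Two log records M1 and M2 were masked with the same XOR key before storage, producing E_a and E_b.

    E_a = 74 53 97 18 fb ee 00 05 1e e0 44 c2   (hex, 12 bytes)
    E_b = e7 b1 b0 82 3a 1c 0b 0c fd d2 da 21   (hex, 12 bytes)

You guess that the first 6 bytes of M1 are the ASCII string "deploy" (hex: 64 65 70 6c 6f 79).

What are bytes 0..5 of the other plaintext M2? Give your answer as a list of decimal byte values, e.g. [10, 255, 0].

[247, 135, 87, 246, 174, 139]

First, E_a ⊕ E_b = (M1 ⊕ K) ⊕ (M2 ⊕ K) = M1 ⊕ M2, so the key drops out. Then M2 = (M1 ⊕ M2) ⊕ M1 over the first 6 bytes.
byte 0: (74 XOR e7) XOR 64 = 93 XOR 64 = f7
byte 1: (53 XOR b1) XOR 65 = e2 XOR 65 = 87
byte 2: (97 XOR b0) XOR 70 = 27 XOR 70 = 57
byte 3: (18 XOR 82) XOR 6c = 9a XOR 6c = f6
byte 4: (fb XOR 3a) XOR 6f = c1 XOR 6f = ae
byte 5: (ee XOR 1c) XOR 79 = f2 XOR 79 = 8b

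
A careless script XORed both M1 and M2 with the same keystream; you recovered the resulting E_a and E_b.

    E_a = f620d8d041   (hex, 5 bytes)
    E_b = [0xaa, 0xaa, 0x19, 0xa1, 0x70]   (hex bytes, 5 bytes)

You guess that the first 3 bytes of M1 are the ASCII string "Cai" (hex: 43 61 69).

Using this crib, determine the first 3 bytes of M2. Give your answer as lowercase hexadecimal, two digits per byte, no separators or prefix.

First, E_a ⊕ E_b = (M1 ⊕ K) ⊕ (M2 ⊕ K) = M1 ⊕ M2, so the key drops out. Then M2 = (M1 ⊕ M2) ⊕ M1 over the first 3 bytes.
byte 0: (f6 ^ aa) ^ 43 = 5c ^ 43 = 1f
byte 1: (20 ^ aa) ^ 61 = 8a ^ 61 = eb
byte 2: (d8 ^ 19) ^ 69 = c1 ^ 69 = a8

1feba8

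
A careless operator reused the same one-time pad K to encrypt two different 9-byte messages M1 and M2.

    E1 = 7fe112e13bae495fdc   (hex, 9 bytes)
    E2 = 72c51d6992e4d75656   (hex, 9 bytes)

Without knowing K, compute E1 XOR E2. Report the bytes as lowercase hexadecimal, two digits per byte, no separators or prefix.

E1 ⊕ E2 = (M1 ⊕ K) ⊕ (M2 ⊕ K) = M1 ⊕ M2 — the shared key cancels under XOR.
01111111 ⊕ 01110010 = 00001101
11100001 ⊕ 11000101 = 00100100
00010010 ⊕ 00011101 = 00001111
11100001 ⊕ 01101001 = 10001000
00111011 ⊕ 10010010 = 10101001
10101110 ⊕ 11100100 = 01001010
01001001 ⊕ 11010111 = 10011110
01011111 ⊕ 01010110 = 00001001
11011100 ⊕ 01010110 = 10001010

0d240f88a94a9e098a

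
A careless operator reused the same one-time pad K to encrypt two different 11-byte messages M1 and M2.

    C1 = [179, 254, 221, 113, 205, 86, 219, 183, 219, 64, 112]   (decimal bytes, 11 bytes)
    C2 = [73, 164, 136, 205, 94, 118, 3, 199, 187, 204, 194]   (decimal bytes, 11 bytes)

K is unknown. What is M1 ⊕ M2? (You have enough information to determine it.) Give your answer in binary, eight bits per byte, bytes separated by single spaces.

11111010 01011010 01010101 10111100 10010011 00100000 11011000 01110000 01100000 10001100 10110010

C1 ⊕ C2 = (M1 ⊕ K) ⊕ (M2 ⊕ K) = M1 ⊕ M2 — the shared key cancels under XOR.
byte 0: b3 ^ 49 = fa
byte 1: fe ^ a4 = 5a
byte 2: dd ^ 88 = 55
byte 3: 71 ^ cd = bc
byte 4: cd ^ 5e = 93
byte 5: 56 ^ 76 = 20
byte 6: db ^ 03 = d8
byte 7: b7 ^ c7 = 70
byte 8: db ^ bb = 60
byte 9: 40 ^ cc = 8c
byte 10: 70 ^ c2 = b2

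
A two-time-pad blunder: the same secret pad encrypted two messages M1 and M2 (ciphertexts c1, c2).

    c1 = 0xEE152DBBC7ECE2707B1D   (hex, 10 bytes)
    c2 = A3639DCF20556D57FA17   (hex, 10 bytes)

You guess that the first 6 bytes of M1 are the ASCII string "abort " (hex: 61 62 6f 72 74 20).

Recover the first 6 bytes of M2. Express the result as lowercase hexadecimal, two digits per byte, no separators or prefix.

2c14df069399

First, c1 ⊕ c2 = (M1 ⊕ K) ⊕ (M2 ⊕ K) = M1 ⊕ M2, so the key drops out. Then M2 = (M1 ⊕ M2) ⊕ M1 over the first 6 bytes.
byte 0: (ee xor a3) xor 61 = 4d xor 61 = 2c
byte 1: (15 xor 63) xor 62 = 76 xor 62 = 14
byte 2: (2d xor 9d) xor 6f = b0 xor 6f = df
byte 3: (bb xor cf) xor 72 = 74 xor 72 = 06
byte 4: (c7 xor 20) xor 74 = e7 xor 74 = 93
byte 5: (ec xor 55) xor 20 = b9 xor 20 = 99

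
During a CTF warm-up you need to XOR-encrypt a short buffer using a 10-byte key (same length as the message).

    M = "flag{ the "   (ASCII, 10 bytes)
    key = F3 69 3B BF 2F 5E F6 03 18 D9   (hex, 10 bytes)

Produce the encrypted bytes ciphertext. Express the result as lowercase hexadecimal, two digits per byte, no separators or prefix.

95055ad8547e826b7df9

102 ⊕ 243 = 149
108 ⊕ 105 =   5
 97 ⊕  59 =  90
103 ⊕ 191 = 216
123 ⊕  47 =  84
 32 ⊕  94 = 126
116 ⊕ 246 = 130
104 ⊕   3 = 107
101 ⊕  24 = 125
 32 ⊕ 217 = 249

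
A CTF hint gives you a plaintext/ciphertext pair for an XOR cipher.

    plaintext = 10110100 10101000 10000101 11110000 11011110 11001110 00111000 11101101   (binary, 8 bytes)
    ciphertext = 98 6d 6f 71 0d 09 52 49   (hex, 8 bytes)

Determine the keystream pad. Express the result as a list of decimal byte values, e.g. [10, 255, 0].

[44, 197, 234, 129, 211, 199, 106, 164]

Since ciphertext = plaintext ⊕ pad, XORing both sides with plaintext gives pad = plaintext ⊕ ciphertext.
10110100 xor 10011000 = 00101100
10101000 xor 01101101 = 11000101
10000101 xor 01101111 = 11101010
11110000 xor 01110001 = 10000001
11011110 xor 00001101 = 11010011
11001110 xor 00001001 = 11000111
00111000 xor 01010010 = 01101010
11101101 xor 01001001 = 10100100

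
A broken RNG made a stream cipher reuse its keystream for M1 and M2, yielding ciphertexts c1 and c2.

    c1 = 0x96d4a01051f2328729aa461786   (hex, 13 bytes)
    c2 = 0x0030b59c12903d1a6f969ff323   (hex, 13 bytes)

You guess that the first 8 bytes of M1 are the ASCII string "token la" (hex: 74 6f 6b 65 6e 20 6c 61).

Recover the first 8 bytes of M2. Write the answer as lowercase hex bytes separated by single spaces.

First, c1 ⊕ c2 = (M1 ⊕ K) ⊕ (M2 ⊕ K) = M1 ⊕ M2, so the key drops out. Then M2 = (M1 ⊕ M2) ⊕ M1 over the first 8 bytes.
byte 0: (96 ^ 00) ^ 74 = 96 ^ 74 = e2
byte 1: (d4 ^ 30) ^ 6f = e4 ^ 6f = 8b
byte 2: (a0 ^ b5) ^ 6b = 15 ^ 6b = 7e
byte 3: (10 ^ 9c) ^ 65 = 8c ^ 65 = e9
byte 4: (51 ^ 12) ^ 6e = 43 ^ 6e = 2d
byte 5: (f2 ^ 90) ^ 20 = 62 ^ 20 = 42
byte 6: (32 ^ 3d) ^ 6c = 0f ^ 6c = 63
byte 7: (87 ^ 1a) ^ 61 = 9d ^ 61 = fc

e2 8b 7e e9 2d 42 63 fc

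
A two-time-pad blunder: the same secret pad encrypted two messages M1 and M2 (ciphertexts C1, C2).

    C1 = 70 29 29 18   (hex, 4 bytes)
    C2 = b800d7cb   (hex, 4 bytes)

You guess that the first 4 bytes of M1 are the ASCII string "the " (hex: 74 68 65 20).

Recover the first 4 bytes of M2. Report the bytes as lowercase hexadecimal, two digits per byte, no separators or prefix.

bc419bf3

First, C1 ⊕ C2 = (M1 ⊕ K) ⊕ (M2 ⊕ K) = M1 ⊕ M2, so the key drops out. Then M2 = (M1 ⊕ M2) ⊕ M1 over the first 4 bytes.
byte 0: (70 xor b8) xor 74 = c8 xor 74 = bc
byte 1: (29 xor 00) xor 68 = 29 xor 68 = 41
byte 2: (29 xor d7) xor 65 = fe xor 65 = 9b
byte 3: (18 xor cb) xor 20 = d3 xor 20 = f3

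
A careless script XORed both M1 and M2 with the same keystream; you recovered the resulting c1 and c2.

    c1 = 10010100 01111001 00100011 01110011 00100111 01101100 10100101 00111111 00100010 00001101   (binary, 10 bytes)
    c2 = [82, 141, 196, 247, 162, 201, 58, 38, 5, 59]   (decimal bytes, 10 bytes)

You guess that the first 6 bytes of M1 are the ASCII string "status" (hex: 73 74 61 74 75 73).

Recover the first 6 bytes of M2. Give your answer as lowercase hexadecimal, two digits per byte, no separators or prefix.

b58086f0f0d6

First, c1 ⊕ c2 = (M1 ⊕ K) ⊕ (M2 ⊕ K) = M1 ⊕ M2, so the key drops out. Then M2 = (M1 ⊕ M2) ⊕ M1 over the first 6 bytes.
byte 0: (94 ^ 52) ^ 73 = c6 ^ 73 = b5
byte 1: (79 ^ 8d) ^ 74 = f4 ^ 74 = 80
byte 2: (23 ^ c4) ^ 61 = e7 ^ 61 = 86
byte 3: (73 ^ f7) ^ 74 = 84 ^ 74 = f0
byte 4: (27 ^ a2) ^ 75 = 85 ^ 75 = f0
byte 5: (6c ^ c9) ^ 73 = a5 ^ 73 = d6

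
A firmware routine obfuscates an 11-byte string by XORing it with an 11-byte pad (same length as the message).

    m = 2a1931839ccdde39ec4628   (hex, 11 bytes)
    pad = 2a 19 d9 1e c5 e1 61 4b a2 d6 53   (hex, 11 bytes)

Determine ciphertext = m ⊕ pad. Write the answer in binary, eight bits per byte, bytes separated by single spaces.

XOR is its own inverse, so applying the key byte-wise gives the result directly.
2a ⊕ 2a = 00
19 ⊕ 19 = 00
31 ⊕ d9 = e8
83 ⊕ 1e = 9d
9c ⊕ c5 = 59
cd ⊕ e1 = 2c
de ⊕ 61 = bf
39 ⊕ 4b = 72
ec ⊕ a2 = 4e
46 ⊕ d6 = 90
28 ⊕ 53 = 7b

00000000 00000000 11101000 10011101 01011001 00101100 10111111 01110010 01001110 10010000 01111011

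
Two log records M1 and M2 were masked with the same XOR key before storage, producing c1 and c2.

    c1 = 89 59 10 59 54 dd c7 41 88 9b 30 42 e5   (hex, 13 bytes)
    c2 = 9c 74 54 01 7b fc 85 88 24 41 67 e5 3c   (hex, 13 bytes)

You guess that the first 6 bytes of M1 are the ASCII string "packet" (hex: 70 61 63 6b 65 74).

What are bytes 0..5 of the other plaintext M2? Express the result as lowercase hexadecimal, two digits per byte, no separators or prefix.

654c27334a55

First, c1 ⊕ c2 = (M1 ⊕ K) ⊕ (M2 ⊕ K) = M1 ⊕ M2, so the key drops out. Then M2 = (M1 ⊕ M2) ⊕ M1 over the first 6 bytes.
byte 0: (89 XOR 9c) XOR 70 = 15 XOR 70 = 65
byte 1: (59 XOR 74) XOR 61 = 2d XOR 61 = 4c
byte 2: (10 XOR 54) XOR 63 = 44 XOR 63 = 27
byte 3: (59 XOR 01) XOR 6b = 58 XOR 6b = 33
byte 4: (54 XOR 7b) XOR 65 = 2f XOR 65 = 4a
byte 5: (dd XOR fc) XOR 74 = 21 XOR 74 = 55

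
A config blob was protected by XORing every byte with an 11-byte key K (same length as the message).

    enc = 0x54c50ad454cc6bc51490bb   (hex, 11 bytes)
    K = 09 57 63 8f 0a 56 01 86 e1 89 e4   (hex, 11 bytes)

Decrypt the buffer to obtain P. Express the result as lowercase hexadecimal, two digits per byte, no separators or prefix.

5d92695b5e9a6a43f5195f

byte 0: 54 ^ 09 = 5d
byte 1: c5 ^ 57 = 92
byte 2: 0a ^ 63 = 69
byte 3: d4 ^ 8f = 5b
byte 4: 54 ^ 0a = 5e
byte 5: cc ^ 56 = 9a
byte 6: 6b ^ 01 = 6a
byte 7: c5 ^ 86 = 43
byte 8: 14 ^ e1 = f5
byte 9: 90 ^ 89 = 19
byte 10: bb ^ e4 = 5f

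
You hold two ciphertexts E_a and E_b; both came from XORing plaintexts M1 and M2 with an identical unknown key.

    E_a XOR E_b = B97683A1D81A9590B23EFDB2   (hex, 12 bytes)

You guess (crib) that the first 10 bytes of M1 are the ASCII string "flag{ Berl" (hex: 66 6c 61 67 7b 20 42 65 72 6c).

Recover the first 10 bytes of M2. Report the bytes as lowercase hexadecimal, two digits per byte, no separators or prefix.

Since E_a ⊕ E_b = M1 ⊕ M2, XORing with the guessed M1 bytes yields the corresponding M2 bytes: M2 = (E_a ⊕ E_b) ⊕ M1.
byte 0: 185 ⊕ 102 = 223
byte 1: 118 ⊕ 108 =  26
byte 2: 131 ⊕  97 = 226
byte 3: 161 ⊕ 103 = 198
byte 4: 216 ⊕ 123 = 163
byte 5:  26 ⊕  32 =  58
byte 6: 149 ⊕  66 = 215
byte 7: 144 ⊕ 101 = 245
byte 8: 178 ⊕ 114 = 192
byte 9:  62 ⊕ 108 =  82

df1ae2c6a33ad7f5c052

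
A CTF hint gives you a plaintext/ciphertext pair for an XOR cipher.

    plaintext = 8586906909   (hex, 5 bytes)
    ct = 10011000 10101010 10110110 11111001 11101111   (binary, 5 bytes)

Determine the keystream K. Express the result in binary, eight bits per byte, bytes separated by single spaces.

00011101 00101100 00100110 10010000 11100110

Since ct = plaintext ⊕ K, XORing both sides with plaintext gives K = plaintext ⊕ ct.
85 ^ 98 = 1d
86 ^ aa = 2c
90 ^ b6 = 26
69 ^ f9 = 90
09 ^ ef = e6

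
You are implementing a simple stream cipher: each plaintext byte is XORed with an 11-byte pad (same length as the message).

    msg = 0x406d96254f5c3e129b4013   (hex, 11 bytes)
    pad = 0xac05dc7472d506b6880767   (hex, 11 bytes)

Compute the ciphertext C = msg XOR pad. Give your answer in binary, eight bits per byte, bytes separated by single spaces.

11101100 01101000 01001010 01010001 00111101 10001001 00111000 10100100 00010011 01000111 01110100

byte 0: 40 ^ ac = ec
byte 1: 6d ^ 05 = 68
byte 2: 96 ^ dc = 4a
byte 3: 25 ^ 74 = 51
byte 4: 4f ^ 72 = 3d
byte 5: 5c ^ d5 = 89
byte 6: 3e ^ 06 = 38
byte 7: 12 ^ b6 = a4
byte 8: 9b ^ 88 = 13
byte 9: 40 ^ 07 = 47
byte 10: 13 ^ 67 = 74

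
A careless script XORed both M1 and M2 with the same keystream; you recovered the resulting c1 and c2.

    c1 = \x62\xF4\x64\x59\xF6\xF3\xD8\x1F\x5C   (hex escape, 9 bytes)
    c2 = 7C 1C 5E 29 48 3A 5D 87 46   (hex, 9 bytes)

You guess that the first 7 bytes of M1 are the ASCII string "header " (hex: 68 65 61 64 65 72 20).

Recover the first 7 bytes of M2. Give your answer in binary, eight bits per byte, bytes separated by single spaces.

First, c1 ⊕ c2 = (M1 ⊕ K) ⊕ (M2 ⊕ K) = M1 ⊕ M2, so the key drops out. Then M2 = (M1 ⊕ M2) ⊕ M1 over the first 7 bytes.
byte 0: (62 ^ 7c) ^ 68 = 1e ^ 68 = 76
byte 1: (f4 ^ 1c) ^ 65 = e8 ^ 65 = 8d
byte 2: (64 ^ 5e) ^ 61 = 3a ^ 61 = 5b
byte 3: (59 ^ 29) ^ 64 = 70 ^ 64 = 14
byte 4: (f6 ^ 48) ^ 65 = be ^ 65 = db
byte 5: (f3 ^ 3a) ^ 72 = c9 ^ 72 = bb
byte 6: (d8 ^ 5d) ^ 20 = 85 ^ 20 = a5

01110110 10001101 01011011 00010100 11011011 10111011 10100101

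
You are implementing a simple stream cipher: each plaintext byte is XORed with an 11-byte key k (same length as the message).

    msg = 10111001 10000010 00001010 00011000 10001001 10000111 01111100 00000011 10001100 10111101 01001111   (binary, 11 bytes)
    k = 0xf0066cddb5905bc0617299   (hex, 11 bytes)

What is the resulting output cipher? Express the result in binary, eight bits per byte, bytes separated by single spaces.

01001001 10000100 01100110 11000101 00111100 00010111 00100111 11000011 11101101 11001111 11010110

XOR is its own inverse, so applying the key byte-wise gives the result directly.
byte 0: b9 xor f0 = 49
byte 1: 82 xor 06 = 84
byte 2: 0a xor 6c = 66
byte 3: 18 xor dd = c5
byte 4: 89 xor b5 = 3c
byte 5: 87 xor 90 = 17
byte 6: 7c xor 5b = 27
byte 7: 03 xor c0 = c3
byte 8: 8c xor 61 = ed
byte 9: bd xor 72 = cf
byte 10: 4f xor 99 = d6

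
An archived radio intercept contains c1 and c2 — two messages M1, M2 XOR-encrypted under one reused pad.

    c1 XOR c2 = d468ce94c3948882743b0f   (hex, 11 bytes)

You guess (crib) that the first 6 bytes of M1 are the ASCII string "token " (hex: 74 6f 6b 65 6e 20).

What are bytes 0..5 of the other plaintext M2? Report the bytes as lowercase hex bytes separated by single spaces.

Since c1 ⊕ c2 = M1 ⊕ M2, XORing with the guessed M1 bytes yields the corresponding M2 bytes: M2 = (c1 ⊕ c2) ⊕ M1.
212 XOR 116 = 160
104 XOR 111 =   7
206 XOR 107 = 165
148 XOR 101 = 241
195 XOR 110 = 173
148 XOR  32 = 180

a0 07 a5 f1 ad b4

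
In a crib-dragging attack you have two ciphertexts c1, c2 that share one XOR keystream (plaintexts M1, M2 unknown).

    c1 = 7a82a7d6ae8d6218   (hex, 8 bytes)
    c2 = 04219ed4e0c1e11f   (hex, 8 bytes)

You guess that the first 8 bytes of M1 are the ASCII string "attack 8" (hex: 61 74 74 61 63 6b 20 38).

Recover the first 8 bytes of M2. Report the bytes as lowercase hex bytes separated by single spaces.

First, c1 ⊕ c2 = (M1 ⊕ K) ⊕ (M2 ⊕ K) = M1 ⊕ M2, so the key drops out. Then M2 = (M1 ⊕ M2) ⊕ M1 over the first 8 bytes.
byte 0: (7a xor 04) xor 61 = 7e xor 61 = 1f
byte 1: (82 xor 21) xor 74 = a3 xor 74 = d7
byte 2: (a7 xor 9e) xor 74 = 39 xor 74 = 4d
byte 3: (d6 xor d4) xor 61 = 02 xor 61 = 63
byte 4: (ae xor e0) xor 63 = 4e xor 63 = 2d
byte 5: (8d xor c1) xor 6b = 4c xor 6b = 27
byte 6: (62 xor e1) xor 20 = 83 xor 20 = a3
byte 7: (18 xor 1f) xor 38 = 07 xor 38 = 3f

1f d7 4d 63 2d 27 a3 3f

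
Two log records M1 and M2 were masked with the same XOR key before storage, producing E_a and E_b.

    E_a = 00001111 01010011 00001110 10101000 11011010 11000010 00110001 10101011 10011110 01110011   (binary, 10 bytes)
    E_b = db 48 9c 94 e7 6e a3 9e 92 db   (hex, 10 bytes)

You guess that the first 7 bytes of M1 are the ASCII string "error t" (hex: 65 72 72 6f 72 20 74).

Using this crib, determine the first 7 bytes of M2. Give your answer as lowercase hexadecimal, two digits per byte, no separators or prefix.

First, E_a ⊕ E_b = (M1 ⊕ K) ⊕ (M2 ⊕ K) = M1 ⊕ M2, so the key drops out. Then M2 = (M1 ⊕ M2) ⊕ M1 over the first 7 bytes.
byte 0: (0f xor db) xor 65 = d4 xor 65 = b1
byte 1: (53 xor 48) xor 72 = 1b xor 72 = 69
byte 2: (0e xor 9c) xor 72 = 92 xor 72 = e0
byte 3: (a8 xor 94) xor 6f = 3c xor 6f = 53
byte 4: (da xor e7) xor 72 = 3d xor 72 = 4f
byte 5: (c2 xor 6e) xor 20 = ac xor 20 = 8c
byte 6: (31 xor a3) xor 74 = 92 xor 74 = e6

b169e0534f8ce6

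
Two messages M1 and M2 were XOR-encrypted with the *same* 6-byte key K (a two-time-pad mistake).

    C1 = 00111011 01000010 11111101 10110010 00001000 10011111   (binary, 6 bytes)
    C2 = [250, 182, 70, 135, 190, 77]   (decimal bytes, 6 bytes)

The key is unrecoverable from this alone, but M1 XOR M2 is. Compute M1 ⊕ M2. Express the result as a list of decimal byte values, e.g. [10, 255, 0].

C1 ⊕ C2 = (M1 ⊕ K) ⊕ (M2 ⊕ K) = M1 ⊕ M2 — the shared key cancels under XOR.
3b xor fa = c1
42 xor b6 = f4
fd xor 46 = bb
b2 xor 87 = 35
08 xor be = b6
9f xor 4d = d2

[193, 244, 187, 53, 182, 210]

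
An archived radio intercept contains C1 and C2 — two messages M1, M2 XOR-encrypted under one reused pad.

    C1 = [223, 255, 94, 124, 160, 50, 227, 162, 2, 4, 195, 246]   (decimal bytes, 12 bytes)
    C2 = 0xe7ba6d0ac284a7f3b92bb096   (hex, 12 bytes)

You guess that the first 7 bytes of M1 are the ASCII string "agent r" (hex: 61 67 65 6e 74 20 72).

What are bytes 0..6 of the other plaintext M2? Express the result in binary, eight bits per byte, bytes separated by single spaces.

First, C1 ⊕ C2 = (M1 ⊕ K) ⊕ (M2 ⊕ K) = M1 ⊕ M2, so the key drops out. Then M2 = (M1 ⊕ M2) ⊕ M1 over the first 7 bytes.
byte 0: (df XOR e7) XOR 61 = 38 XOR 61 = 59
byte 1: (ff XOR ba) XOR 67 = 45 XOR 67 = 22
byte 2: (5e XOR 6d) XOR 65 = 33 XOR 65 = 56
byte 3: (7c XOR 0a) XOR 6e = 76 XOR 6e = 18
byte 4: (a0 XOR c2) XOR 74 = 62 XOR 74 = 16
byte 5: (32 XOR 84) XOR 20 = b6 XOR 20 = 96
byte 6: (e3 XOR a7) XOR 72 = 44 XOR 72 = 36

01011001 00100010 01010110 00011000 00010110 10010110 00110110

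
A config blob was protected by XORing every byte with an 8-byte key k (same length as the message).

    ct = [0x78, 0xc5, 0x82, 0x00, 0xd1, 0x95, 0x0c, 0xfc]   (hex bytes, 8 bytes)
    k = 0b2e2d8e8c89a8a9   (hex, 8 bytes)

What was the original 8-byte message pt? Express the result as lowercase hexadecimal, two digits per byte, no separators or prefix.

120 ⊕  11 = 115
197 ⊕  46 = 235
130 ⊕  45 = 175
  0 ⊕ 142 = 142
209 ⊕ 140 =  93
149 ⊕ 137 =  28
 12 ⊕ 168 = 164
252 ⊕ 169 =  85

73ebaf8e5d1ca455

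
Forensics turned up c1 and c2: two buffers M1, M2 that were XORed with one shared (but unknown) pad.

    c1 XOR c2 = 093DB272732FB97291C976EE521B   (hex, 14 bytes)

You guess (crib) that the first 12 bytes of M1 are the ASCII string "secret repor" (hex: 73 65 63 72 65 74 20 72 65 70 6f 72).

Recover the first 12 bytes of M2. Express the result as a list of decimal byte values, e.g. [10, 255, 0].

Since c1 ⊕ c2 = M1 ⊕ M2, XORing with the guessed M1 bytes yields the corresponding M2 bytes: M2 = (c1 ⊕ c2) ⊕ M1.
byte 0: 09 ⊕ 73 = 7a
byte 1: 3d ⊕ 65 = 58
byte 2: b2 ⊕ 63 = d1
byte 3: 72 ⊕ 72 = 00
byte 4: 73 ⊕ 65 = 16
byte 5: 2f ⊕ 74 = 5b
byte 6: b9 ⊕ 20 = 99
byte 7: 72 ⊕ 72 = 00
byte 8: 91 ⊕ 65 = f4
byte 9: c9 ⊕ 70 = b9
byte 10: 76 ⊕ 6f = 19
byte 11: ee ⊕ 72 = 9c

[122, 88, 209, 0, 22, 91, 153, 0, 244, 185, 25, 156]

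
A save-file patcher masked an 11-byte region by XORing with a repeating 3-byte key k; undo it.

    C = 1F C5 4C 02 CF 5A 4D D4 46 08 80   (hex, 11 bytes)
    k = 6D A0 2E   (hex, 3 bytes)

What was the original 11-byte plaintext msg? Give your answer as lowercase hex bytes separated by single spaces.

72 65 62 6f 6f 74 20 74 68 65 20

The 3-byte key repeats, so the effective keystream is 6d a0 2e 6d a0 2e 6d a0 2e 6d a0.
byte 0: 1f xor 6d = 72
byte 1: c5 xor a0 = 65
byte 2: 4c xor 2e = 62
byte 3: 02 xor 6d = 6f
byte 4: cf xor a0 = 6f
byte 5: 5a xor 2e = 74
byte 6: 4d xor 6d = 20
byte 7: d4 xor a0 = 74
byte 8: 46 xor 2e = 68
byte 9: 08 xor 6d = 65
byte 10: 80 xor a0 = 20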